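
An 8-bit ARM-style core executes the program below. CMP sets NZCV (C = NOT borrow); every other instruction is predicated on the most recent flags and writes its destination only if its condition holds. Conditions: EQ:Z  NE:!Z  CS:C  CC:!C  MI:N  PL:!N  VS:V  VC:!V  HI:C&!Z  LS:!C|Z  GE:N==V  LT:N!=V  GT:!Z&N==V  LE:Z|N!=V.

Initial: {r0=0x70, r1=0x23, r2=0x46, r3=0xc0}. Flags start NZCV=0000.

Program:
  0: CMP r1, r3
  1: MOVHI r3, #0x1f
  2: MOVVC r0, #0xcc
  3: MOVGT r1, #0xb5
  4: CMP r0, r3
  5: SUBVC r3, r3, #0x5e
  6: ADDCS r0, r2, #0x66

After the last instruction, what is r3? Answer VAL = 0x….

VAL = 0x62

[0] flags=0000 → (cmp)
[1] flags=0000 HI?F → skip
[2] flags=0000 VC?T → r0=0xcc
[3] flags=0000 GT?T → r1=0xb5
[4] flags=0010 → (cmp)
[5] flags=0010 VC?T → r3=0x62
[6] flags=0010 CS?T → r0=0xac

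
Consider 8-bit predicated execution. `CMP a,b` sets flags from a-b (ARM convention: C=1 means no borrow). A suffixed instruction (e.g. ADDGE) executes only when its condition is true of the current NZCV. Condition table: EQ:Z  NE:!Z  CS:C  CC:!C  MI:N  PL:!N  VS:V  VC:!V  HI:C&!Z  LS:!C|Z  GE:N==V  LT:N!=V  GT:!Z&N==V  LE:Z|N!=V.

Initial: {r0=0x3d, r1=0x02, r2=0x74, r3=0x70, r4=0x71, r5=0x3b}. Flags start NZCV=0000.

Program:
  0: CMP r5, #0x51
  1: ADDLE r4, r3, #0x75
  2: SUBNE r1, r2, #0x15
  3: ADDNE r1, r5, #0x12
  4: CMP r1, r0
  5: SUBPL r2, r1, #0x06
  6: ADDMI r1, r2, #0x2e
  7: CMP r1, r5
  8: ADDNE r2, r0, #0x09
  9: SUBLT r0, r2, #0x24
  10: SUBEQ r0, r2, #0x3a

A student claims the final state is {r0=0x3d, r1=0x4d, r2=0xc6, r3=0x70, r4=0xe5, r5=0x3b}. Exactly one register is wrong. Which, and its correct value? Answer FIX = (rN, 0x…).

FIX = (r2, 0x46)

[0] flags=1000 → (cmp)
[1] flags=1000 LE?T → r4=0xe5
[2] flags=1000 NE?T → r1=0x5f
[3] flags=1000 NE?T → r1=0x4d
[4] flags=0010 → (cmp)
[5] flags=0010 PL?T → r2=0x47
[6] flags=0010 MI?F → skip
[7] flags=0010 → (cmp)
[8] flags=0010 NE?T → r2=0x46
[9] flags=0010 LT?F → skip
[10] flags=0010 EQ?F → skip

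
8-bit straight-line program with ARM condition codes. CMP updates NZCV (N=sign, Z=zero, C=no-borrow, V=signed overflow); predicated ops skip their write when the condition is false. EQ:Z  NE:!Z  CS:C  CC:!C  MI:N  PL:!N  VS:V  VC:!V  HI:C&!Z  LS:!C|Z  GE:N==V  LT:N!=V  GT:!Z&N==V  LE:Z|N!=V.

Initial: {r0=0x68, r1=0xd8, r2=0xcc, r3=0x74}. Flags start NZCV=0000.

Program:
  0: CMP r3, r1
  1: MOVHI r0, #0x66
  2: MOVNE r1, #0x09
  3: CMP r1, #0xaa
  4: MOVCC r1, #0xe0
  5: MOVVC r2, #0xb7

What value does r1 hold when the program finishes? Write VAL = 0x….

[0] flags=1001 → (cmp)
[1] flags=1001 HI?F → skip
[2] flags=1001 NE?T → r1=0x09
[3] flags=0000 → (cmp)
[4] flags=0000 CC?T → r1=0xe0
[5] flags=0000 VC?T → r2=0xb7

VAL = 0xe0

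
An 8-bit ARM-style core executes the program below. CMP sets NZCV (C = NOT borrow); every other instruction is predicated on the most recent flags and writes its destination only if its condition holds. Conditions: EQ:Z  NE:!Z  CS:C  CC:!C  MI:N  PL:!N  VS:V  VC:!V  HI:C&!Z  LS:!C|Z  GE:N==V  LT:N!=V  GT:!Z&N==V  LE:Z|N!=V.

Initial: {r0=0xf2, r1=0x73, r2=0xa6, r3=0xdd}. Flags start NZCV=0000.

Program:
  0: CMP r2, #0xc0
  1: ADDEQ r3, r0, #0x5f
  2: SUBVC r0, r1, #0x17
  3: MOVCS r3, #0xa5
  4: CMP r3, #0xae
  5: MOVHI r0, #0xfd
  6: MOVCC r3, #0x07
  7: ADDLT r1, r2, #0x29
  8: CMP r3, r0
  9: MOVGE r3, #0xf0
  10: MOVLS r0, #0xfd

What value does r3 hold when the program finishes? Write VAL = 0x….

VAL = 0xdd

[0] flags=1000 → (cmp)
[1] flags=1000 EQ?F → skip
[2] flags=1000 VC?T → r0=0x5c
[3] flags=1000 CS?F → skip
[4] flags=0010 → (cmp)
[5] flags=0010 HI?T → r0=0xfd
[6] flags=0010 CC?F → skip
[7] flags=0010 LT?F → skip
[8] flags=1000 → (cmp)
[9] flags=1000 GE?F → skip
[10] flags=1000 LS?T → r0=0xfd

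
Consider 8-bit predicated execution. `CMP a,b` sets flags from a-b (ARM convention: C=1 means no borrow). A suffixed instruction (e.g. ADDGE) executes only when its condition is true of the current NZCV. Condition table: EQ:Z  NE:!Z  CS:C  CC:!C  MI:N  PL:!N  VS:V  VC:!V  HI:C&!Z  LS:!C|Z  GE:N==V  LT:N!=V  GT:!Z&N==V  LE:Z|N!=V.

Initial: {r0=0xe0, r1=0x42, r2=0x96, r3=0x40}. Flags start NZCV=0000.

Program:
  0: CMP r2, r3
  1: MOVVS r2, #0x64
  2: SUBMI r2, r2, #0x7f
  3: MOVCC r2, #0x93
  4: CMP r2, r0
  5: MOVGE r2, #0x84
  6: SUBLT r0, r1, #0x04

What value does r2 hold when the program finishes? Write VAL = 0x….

VAL = 0x84

[0] flags=0011 → (cmp)
[1] flags=0011 VS?T → r2=0x64
[2] flags=0011 MI?F → skip
[3] flags=0011 CC?F → skip
[4] flags=1001 → (cmp)
[5] flags=1001 GE?T → r2=0x84
[6] flags=1001 LT?F → skip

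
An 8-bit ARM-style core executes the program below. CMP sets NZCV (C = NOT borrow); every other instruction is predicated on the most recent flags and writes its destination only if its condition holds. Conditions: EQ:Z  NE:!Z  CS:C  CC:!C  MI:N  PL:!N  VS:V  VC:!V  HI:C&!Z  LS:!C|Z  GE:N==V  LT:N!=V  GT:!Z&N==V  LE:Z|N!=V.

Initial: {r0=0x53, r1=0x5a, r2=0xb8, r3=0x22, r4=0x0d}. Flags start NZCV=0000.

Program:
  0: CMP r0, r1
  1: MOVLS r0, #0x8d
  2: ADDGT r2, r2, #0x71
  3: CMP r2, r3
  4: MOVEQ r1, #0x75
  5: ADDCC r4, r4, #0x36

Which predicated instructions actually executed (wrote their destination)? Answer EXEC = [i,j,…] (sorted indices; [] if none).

EXEC = [1]

0: ✓ CMP  NZCV=1000
1: ✓ MOVLS  r0←0x8d
2: · ADDGT
3: ✓ CMP  NZCV=1010
4: · MOVEQ
5: · ADDCC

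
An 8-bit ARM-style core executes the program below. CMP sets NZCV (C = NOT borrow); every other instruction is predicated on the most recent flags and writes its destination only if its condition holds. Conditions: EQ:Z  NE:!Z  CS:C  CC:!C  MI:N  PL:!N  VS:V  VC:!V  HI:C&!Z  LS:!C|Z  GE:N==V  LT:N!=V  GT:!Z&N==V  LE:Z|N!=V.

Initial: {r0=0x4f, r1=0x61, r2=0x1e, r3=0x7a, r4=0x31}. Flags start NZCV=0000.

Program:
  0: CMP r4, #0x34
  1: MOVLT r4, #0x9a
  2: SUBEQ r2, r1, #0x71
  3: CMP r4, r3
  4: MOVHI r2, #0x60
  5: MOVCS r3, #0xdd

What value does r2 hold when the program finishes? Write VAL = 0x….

0: ✓ CMP  NZCV=1000
1: ✓ MOVLT  r4←0x9a
2: · SUBEQ
3: ✓ CMP  NZCV=0011
4: ✓ MOVHI  r2←0x60
5: ✓ MOVCS  r3←0xdd

VAL = 0x60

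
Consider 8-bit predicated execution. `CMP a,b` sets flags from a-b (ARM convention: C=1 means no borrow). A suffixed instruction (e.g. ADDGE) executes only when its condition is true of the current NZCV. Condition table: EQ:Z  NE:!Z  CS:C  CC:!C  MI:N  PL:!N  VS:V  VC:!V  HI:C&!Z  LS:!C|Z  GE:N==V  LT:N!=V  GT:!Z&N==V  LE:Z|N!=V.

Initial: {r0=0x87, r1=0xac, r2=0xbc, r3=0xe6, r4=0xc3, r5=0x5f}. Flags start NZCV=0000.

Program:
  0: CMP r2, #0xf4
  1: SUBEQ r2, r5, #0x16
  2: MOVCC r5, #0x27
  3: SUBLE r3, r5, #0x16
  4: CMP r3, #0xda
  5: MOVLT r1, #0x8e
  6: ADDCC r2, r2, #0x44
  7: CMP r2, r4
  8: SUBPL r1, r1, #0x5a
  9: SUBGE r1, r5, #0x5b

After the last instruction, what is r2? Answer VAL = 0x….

VAL = 0x00

0: ✓ CMP  NZCV=1000
1: · SUBEQ
2: ✓ MOVCC  r5←0x27
3: ✓ SUBLE  r3←0x11
4: ✓ CMP  NZCV=0000
5: · MOVLT
6: ✓ ADDCC  r2←0x00
7: ✓ CMP  NZCV=0000
8: ✓ SUBPL  r1←0x52
9: ✓ SUBGE  r1←0xcc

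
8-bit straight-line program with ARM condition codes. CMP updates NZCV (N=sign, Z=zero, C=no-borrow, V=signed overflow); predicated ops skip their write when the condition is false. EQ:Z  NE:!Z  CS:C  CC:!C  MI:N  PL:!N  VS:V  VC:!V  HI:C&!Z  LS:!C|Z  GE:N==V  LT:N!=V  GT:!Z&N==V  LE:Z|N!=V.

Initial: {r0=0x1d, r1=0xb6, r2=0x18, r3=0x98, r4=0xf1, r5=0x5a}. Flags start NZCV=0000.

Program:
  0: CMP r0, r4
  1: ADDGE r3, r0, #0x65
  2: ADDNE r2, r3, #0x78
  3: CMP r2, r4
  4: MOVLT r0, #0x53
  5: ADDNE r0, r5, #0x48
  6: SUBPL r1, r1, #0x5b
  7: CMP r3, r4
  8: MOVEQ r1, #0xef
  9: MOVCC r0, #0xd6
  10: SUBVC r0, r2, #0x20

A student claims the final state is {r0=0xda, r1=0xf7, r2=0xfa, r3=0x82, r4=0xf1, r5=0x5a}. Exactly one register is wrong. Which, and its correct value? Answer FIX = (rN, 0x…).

0: ✓ CMP  NZCV=0000
1: ✓ ADDGE  r3←0x82
2: ✓ ADDNE  r2←0xfa
3: ✓ CMP  NZCV=0010
4: · MOVLT
5: ✓ ADDNE  r0←0xa2
6: ✓ SUBPL  r1←0x5b
7: ✓ CMP  NZCV=1000
8: · MOVEQ
9: ✓ MOVCC  r0←0xd6
10: ✓ SUBVC  r0←0xda

FIX = (r1, 0x5b)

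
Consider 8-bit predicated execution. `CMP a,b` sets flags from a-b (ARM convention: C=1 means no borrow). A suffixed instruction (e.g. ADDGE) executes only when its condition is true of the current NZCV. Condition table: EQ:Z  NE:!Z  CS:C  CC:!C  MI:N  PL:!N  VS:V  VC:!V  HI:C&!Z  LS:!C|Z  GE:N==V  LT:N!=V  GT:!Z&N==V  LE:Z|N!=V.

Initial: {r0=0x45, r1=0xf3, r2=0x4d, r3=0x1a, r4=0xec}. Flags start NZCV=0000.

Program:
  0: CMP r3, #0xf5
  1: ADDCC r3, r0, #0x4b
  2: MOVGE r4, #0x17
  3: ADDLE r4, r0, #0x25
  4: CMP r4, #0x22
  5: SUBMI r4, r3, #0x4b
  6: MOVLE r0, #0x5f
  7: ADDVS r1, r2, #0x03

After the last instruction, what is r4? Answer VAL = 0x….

0: ✓ CMP  NZCV=0000
1: ✓ ADDCC  r3←0x90
2: ✓ MOVGE  r4←0x17
3: · ADDLE
4: ✓ CMP  NZCV=1000
5: ✓ SUBMI  r4←0x45
6: ✓ MOVLE  r0←0x5f
7: · ADDVS

VAL = 0x45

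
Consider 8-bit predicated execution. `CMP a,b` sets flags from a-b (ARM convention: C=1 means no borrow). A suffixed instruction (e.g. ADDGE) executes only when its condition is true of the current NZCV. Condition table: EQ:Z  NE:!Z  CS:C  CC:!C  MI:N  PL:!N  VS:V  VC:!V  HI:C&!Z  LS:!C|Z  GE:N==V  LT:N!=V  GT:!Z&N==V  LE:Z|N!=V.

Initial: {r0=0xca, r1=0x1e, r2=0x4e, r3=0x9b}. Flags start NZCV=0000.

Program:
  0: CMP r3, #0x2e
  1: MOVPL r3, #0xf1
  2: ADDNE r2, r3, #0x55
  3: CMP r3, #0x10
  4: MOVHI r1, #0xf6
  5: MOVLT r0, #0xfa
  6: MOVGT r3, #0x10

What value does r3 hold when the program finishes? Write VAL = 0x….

VAL = 0xf1

[0] flags=0011 → (cmp)
[1] flags=0011 PL?T → r3=0xf1
[2] flags=0011 NE?T → r2=0x46
[3] flags=1010 → (cmp)
[4] flags=1010 HI?T → r1=0xf6
[5] flags=1010 LT?T → r0=0xfa
[6] flags=1010 GT?F → skip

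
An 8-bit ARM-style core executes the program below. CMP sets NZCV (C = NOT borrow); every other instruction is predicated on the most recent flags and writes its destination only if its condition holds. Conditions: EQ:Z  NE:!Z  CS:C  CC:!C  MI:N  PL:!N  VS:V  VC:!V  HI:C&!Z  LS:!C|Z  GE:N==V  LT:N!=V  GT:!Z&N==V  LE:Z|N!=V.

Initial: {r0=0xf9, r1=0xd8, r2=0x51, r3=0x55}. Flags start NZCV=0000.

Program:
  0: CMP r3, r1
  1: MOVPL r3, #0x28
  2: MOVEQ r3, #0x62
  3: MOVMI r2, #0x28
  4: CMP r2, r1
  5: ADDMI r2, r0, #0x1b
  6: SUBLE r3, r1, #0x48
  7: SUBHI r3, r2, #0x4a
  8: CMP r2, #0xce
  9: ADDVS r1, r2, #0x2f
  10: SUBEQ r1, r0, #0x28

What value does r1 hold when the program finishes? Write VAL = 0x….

VAL = 0x80

[0] flags=0000 → (cmp)
[1] flags=0000 PL?T → r3=0x28
[2] flags=0000 EQ?F → skip
[3] flags=0000 MI?F → skip
[4] flags=0000 → (cmp)
[5] flags=0000 MI?F → skip
[6] flags=0000 LE?F → skip
[7] flags=0000 HI?F → skip
[8] flags=1001 → (cmp)
[9] flags=1001 VS?T → r1=0x80
[10] flags=1001 EQ?F → skip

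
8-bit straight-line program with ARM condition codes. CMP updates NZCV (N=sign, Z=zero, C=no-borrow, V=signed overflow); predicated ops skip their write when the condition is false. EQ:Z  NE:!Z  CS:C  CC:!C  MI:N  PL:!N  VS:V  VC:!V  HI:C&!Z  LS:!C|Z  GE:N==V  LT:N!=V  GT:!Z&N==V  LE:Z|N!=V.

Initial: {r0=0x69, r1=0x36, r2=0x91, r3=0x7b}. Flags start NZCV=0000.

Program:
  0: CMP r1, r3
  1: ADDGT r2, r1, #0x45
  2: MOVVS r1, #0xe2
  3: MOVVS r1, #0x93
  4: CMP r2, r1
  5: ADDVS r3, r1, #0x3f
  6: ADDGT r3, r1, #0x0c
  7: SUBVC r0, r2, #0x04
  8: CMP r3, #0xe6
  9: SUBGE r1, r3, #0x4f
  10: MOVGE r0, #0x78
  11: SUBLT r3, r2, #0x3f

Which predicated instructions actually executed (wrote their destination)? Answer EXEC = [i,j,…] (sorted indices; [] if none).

EXEC = [5,9,10]

0: ✓ CMP  NZCV=1000
1: · ADDGT
2: · MOVVS
3: · MOVVS
4: ✓ CMP  NZCV=0011
5: ✓ ADDVS  r3←0x75
6: · ADDGT
7: · SUBVC
8: ✓ CMP  NZCV=1001
9: ✓ SUBGE  r1←0x26
10: ✓ MOVGE  r0←0x78
11: · SUBLT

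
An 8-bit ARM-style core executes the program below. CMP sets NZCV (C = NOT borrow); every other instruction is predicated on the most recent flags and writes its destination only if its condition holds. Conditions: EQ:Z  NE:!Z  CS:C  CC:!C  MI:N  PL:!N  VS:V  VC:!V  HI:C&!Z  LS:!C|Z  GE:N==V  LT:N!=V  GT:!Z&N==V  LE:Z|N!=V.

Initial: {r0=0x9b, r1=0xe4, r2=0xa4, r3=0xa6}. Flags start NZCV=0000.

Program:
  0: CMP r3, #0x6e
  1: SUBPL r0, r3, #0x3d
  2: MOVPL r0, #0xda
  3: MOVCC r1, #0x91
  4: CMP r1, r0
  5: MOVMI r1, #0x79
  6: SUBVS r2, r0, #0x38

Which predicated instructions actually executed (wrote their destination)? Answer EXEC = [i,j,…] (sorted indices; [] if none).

EXEC = [1,2]

[0] flags=0011 → (cmp)
[1] flags=0011 PL?T → r0=0x69
[2] flags=0011 PL?T → r0=0xda
[3] flags=0011 CC?F → skip
[4] flags=0010 → (cmp)
[5] flags=0010 MI?F → skip
[6] flags=0010 VS?F → skip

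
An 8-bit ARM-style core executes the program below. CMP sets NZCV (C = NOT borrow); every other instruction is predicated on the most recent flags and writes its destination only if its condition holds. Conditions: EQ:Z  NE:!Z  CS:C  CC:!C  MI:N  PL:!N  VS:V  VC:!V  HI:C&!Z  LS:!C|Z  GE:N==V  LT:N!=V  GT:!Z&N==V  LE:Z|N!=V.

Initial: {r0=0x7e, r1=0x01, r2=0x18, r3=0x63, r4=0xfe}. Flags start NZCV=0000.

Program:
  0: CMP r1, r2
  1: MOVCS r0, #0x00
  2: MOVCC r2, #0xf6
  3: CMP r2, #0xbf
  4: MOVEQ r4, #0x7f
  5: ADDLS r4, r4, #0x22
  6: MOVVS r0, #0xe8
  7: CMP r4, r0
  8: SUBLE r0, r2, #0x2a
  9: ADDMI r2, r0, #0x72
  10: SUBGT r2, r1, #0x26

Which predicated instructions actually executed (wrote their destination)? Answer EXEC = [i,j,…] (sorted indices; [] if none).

0: ✓ CMP  NZCV=1000
1: · MOVCS
2: ✓ MOVCC  r2←0xf6
3: ✓ CMP  NZCV=0010
4: · MOVEQ
5: · ADDLS
6: · MOVVS
7: ✓ CMP  NZCV=1010
8: ✓ SUBLE  r0←0xcc
9: ✓ ADDMI  r2←0x3e
10: · SUBGT

EXEC = [2,8,9]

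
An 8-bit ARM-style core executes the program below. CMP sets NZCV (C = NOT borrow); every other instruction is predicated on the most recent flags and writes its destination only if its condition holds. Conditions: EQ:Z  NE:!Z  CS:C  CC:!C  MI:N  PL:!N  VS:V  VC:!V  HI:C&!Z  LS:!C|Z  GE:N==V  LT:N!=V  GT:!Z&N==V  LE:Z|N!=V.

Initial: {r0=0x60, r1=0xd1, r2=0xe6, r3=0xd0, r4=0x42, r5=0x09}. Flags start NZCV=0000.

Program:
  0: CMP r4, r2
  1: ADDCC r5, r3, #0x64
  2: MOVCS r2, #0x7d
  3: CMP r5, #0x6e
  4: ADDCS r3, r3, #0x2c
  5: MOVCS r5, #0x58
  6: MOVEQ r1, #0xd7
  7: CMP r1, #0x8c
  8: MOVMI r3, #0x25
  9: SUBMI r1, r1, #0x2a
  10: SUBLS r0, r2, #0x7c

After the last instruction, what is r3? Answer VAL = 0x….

[0] flags=0000 → (cmp)
[1] flags=0000 CC?T → r5=0x34
[2] flags=0000 CS?F → skip
[3] flags=1000 → (cmp)
[4] flags=1000 CS?F → skip
[5] flags=1000 CS?F → skip
[6] flags=1000 EQ?F → skip
[7] flags=0010 → (cmp)
[8] flags=0010 MI?F → skip
[9] flags=0010 MI?F → skip
[10] flags=0010 LS?F → skip

VAL = 0xd0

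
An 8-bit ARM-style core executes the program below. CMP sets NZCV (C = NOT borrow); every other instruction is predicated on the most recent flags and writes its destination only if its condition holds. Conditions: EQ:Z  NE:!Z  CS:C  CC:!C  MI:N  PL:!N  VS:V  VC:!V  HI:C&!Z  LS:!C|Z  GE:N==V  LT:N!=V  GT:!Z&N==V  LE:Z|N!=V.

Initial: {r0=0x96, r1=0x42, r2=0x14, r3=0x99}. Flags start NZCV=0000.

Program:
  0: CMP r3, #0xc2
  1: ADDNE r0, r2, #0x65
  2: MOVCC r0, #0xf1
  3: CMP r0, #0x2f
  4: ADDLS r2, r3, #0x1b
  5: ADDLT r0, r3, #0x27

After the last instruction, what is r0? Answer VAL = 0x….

VAL = 0xc0

0: ✓ CMP  NZCV=1000
1: ✓ ADDNE  r0←0x79
2: ✓ MOVCC  r0←0xf1
3: ✓ CMP  NZCV=1010
4: · ADDLS
5: ✓ ADDLT  r0←0xc0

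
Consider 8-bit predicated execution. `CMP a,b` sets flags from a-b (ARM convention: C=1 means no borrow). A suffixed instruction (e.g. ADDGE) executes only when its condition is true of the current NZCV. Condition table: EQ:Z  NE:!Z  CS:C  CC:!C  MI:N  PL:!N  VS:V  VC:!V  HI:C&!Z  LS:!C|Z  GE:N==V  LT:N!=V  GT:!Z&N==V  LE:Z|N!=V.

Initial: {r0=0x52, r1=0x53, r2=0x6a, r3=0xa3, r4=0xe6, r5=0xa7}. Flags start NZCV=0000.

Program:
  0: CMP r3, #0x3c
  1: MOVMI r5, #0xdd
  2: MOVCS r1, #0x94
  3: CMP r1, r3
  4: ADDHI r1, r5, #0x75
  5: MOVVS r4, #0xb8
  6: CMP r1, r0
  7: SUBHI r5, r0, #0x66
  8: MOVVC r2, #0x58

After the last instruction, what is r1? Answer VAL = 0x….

[0] flags=0011 → (cmp)
[1] flags=0011 MI?F → skip
[2] flags=0011 CS?T → r1=0x94
[3] flags=1000 → (cmp)
[4] flags=1000 HI?F → skip
[5] flags=1000 VS?F → skip
[6] flags=0011 → (cmp)
[7] flags=0011 HI?T → r5=0xec
[8] flags=0011 VC?F → skip

VAL = 0x94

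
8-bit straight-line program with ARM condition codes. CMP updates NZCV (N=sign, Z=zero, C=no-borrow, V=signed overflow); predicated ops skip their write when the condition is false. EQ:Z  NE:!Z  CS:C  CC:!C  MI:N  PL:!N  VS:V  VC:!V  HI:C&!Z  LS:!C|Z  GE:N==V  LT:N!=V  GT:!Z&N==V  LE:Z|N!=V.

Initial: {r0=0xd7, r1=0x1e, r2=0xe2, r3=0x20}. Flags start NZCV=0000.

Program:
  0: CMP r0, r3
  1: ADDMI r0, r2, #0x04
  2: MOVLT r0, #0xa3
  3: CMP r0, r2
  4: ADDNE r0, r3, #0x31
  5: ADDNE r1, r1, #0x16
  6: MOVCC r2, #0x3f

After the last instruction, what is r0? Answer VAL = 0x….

VAL = 0x51

[0] flags=1010 → (cmp)
[1] flags=1010 MI?T → r0=0xe6
[2] flags=1010 LT?T → r0=0xa3
[3] flags=1000 → (cmp)
[4] flags=1000 NE?T → r0=0x51
[5] flags=1000 NE?T → r1=0x34
[6] flags=1000 CC?T → r2=0x3f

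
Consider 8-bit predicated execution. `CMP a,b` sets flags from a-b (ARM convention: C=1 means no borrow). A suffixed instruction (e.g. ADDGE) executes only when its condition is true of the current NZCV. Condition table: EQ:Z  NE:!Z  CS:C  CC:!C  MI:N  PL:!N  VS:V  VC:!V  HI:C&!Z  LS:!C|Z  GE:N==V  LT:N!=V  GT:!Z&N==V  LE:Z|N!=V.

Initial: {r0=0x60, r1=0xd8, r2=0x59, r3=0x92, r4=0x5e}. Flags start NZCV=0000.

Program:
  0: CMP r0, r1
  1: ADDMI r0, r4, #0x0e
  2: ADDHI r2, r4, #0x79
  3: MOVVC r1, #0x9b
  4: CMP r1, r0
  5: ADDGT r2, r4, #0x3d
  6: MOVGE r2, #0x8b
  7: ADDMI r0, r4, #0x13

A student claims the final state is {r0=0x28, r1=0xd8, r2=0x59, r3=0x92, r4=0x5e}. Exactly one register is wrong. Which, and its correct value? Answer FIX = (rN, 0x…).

[0] flags=1001 → (cmp)
[1] flags=1001 MI?T → r0=0x6c
[2] flags=1001 HI?F → skip
[3] flags=1001 VC?F → skip
[4] flags=0011 → (cmp)
[5] flags=0011 GT?F → skip
[6] flags=0011 GE?F → skip
[7] flags=0011 MI?F → skip

FIX = (r0, 0x6c)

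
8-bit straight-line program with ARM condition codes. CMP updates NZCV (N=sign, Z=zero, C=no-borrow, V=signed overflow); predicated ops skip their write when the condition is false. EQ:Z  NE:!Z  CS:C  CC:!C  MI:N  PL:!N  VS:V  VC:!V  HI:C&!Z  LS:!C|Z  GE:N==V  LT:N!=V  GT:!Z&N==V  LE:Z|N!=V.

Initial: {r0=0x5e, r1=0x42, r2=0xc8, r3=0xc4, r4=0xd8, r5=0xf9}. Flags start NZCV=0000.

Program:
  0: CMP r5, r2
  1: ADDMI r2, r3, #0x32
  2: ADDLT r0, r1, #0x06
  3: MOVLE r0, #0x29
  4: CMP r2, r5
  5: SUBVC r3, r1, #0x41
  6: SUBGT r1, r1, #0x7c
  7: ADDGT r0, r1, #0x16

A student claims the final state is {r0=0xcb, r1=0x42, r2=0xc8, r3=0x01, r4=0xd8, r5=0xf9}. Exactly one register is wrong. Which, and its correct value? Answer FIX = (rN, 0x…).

0: ✓ CMP  NZCV=0010
1: · ADDMI
2: · ADDLT
3: · MOVLE
4: ✓ CMP  NZCV=1000
5: ✓ SUBVC  r3←0x01
6: · SUBGT
7: · ADDGT

FIX = (r0, 0x5e)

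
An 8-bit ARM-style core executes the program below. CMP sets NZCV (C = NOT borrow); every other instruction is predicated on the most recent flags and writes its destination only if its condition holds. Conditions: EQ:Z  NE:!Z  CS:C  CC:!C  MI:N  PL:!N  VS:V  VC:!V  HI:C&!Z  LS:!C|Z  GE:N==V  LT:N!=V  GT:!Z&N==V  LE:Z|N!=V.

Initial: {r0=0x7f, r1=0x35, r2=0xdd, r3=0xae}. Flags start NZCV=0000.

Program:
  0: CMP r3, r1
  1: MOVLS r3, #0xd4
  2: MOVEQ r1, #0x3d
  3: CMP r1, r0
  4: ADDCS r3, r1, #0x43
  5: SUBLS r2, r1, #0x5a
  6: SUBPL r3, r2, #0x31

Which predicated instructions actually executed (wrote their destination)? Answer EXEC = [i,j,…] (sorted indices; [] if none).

[0] flags=0011 → (cmp)
[1] flags=0011 LS?F → skip
[2] flags=0011 EQ?F → skip
[3] flags=1000 → (cmp)
[4] flags=1000 CS?F → skip
[5] flags=1000 LS?T → r2=0xdb
[6] flags=1000 PL?F → skip

EXEC = [5]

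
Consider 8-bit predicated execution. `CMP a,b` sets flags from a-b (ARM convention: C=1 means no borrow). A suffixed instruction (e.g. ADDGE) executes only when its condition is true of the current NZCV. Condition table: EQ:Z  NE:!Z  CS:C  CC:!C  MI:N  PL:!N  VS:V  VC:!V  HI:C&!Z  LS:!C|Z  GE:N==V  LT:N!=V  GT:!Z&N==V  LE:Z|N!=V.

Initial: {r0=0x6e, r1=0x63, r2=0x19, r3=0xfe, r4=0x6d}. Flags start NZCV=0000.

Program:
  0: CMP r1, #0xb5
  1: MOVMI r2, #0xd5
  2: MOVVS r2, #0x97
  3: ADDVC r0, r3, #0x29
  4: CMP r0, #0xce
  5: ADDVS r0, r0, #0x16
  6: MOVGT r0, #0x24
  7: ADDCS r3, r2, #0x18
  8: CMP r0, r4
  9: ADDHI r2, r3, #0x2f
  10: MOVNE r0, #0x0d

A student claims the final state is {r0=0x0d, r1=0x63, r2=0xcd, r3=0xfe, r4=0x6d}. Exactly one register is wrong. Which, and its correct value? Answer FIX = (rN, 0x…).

0: ✓ CMP  NZCV=1001
1: ✓ MOVMI  r2←0xd5
2: ✓ MOVVS  r2←0x97
3: · ADDVC
4: ✓ CMP  NZCV=1001
5: ✓ ADDVS  r0←0x84
6: ✓ MOVGT  r0←0x24
7: · ADDCS
8: ✓ CMP  NZCV=1000
9: · ADDHI
10: ✓ MOVNE  r0←0x0d

FIX = (r2, 0x97)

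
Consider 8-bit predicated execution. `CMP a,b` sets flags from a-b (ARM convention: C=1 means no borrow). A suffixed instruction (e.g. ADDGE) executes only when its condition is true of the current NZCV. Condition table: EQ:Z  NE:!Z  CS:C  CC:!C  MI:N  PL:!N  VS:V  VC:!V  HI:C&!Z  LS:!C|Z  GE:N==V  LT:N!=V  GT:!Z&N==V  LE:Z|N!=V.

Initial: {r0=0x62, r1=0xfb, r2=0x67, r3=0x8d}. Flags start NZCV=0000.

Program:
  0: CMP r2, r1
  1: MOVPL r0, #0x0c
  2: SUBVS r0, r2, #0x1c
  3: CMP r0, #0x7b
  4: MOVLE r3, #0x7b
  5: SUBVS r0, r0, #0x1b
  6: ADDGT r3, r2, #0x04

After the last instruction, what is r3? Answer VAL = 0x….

VAL = 0x7b

[0] flags=0000 → (cmp)
[1] flags=0000 PL?T → r0=0x0c
[2] flags=0000 VS?F → skip
[3] flags=1000 → (cmp)
[4] flags=1000 LE?T → r3=0x7b
[5] flags=1000 VS?F → skip
[6] flags=1000 GT?F → skip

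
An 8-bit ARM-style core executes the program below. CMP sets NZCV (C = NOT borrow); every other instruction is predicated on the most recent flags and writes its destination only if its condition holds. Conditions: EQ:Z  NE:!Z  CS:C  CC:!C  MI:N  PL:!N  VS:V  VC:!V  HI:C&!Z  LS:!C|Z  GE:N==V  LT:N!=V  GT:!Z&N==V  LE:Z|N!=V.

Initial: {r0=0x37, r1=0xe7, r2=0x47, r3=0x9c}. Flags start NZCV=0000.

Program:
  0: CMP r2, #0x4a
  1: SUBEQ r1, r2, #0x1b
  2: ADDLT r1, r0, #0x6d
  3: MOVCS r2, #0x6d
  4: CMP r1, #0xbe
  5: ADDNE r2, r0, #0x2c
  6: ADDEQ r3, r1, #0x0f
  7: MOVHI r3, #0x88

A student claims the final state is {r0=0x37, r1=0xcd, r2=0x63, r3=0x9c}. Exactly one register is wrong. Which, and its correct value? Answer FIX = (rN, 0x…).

FIX = (r1, 0xa4)

[0] flags=1000 → (cmp)
[1] flags=1000 EQ?F → skip
[2] flags=1000 LT?T → r1=0xa4
[3] flags=1000 CS?F → skip
[4] flags=1000 → (cmp)
[5] flags=1000 NE?T → r2=0x63
[6] flags=1000 EQ?F → skip
[7] flags=1000 HI?F → skip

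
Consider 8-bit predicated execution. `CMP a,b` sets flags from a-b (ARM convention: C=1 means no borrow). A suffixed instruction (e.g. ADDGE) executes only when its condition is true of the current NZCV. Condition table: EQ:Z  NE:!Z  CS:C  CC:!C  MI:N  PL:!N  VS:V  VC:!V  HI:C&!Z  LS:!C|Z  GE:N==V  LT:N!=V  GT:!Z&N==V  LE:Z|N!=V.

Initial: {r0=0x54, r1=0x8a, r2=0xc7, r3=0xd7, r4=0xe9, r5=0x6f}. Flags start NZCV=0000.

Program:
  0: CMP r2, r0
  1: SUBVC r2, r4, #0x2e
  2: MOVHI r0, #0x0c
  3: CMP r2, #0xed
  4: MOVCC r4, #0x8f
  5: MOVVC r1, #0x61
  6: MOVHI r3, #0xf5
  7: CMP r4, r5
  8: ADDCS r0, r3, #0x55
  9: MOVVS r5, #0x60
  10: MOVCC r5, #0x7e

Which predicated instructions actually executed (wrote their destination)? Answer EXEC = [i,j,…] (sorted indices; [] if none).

[0] flags=0011 → (cmp)
[1] flags=0011 VC?F → skip
[2] flags=0011 HI?T → r0=0x0c
[3] flags=1000 → (cmp)
[4] flags=1000 CC?T → r4=0x8f
[5] flags=1000 VC?T → r1=0x61
[6] flags=1000 HI?F → skip
[7] flags=0011 → (cmp)
[8] flags=0011 CS?T → r0=0x2c
[9] flags=0011 VS?T → r5=0x60
[10] flags=0011 CC?F → skip

EXEC = [2,4,5,8,9]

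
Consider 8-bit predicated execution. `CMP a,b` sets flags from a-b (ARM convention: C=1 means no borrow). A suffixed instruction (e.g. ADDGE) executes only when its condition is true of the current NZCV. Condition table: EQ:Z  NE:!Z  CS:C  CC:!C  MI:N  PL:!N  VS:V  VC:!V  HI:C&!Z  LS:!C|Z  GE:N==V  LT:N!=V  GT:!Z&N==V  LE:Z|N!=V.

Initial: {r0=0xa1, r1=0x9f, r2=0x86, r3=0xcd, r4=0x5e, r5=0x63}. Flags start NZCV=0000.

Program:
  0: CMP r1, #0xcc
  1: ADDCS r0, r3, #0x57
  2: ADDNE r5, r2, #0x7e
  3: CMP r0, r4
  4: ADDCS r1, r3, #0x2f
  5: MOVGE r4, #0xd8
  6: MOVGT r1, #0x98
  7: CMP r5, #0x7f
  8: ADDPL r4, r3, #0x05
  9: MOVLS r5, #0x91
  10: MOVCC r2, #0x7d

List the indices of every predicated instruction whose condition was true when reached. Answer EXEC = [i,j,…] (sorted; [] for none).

0: ✓ CMP  NZCV=1000
1: · ADDCS
2: ✓ ADDNE  r5←0x04
3: ✓ CMP  NZCV=0011
4: ✓ ADDCS  r1←0xfc
5: · MOVGE
6: · MOVGT
7: ✓ CMP  NZCV=1000
8: · ADDPL
9: ✓ MOVLS  r5←0x91
10: ✓ MOVCC  r2←0x7d

EXEC = [2,4,9,10]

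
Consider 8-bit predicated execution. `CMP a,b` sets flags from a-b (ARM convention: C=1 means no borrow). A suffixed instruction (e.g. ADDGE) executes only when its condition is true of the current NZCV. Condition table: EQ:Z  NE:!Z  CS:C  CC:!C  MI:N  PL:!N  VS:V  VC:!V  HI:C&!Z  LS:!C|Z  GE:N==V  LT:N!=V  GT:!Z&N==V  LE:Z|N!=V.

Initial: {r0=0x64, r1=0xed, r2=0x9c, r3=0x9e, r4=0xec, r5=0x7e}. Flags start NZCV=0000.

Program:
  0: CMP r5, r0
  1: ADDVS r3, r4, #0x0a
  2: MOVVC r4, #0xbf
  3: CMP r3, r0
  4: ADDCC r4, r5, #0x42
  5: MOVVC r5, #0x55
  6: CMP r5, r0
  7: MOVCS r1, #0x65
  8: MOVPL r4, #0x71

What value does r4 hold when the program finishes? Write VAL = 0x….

0: ✓ CMP  NZCV=0010
1: · ADDVS
2: ✓ MOVVC  r4←0xbf
3: ✓ CMP  NZCV=0011
4: · ADDCC
5: · MOVVC
6: ✓ CMP  NZCV=0010
7: ✓ MOVCS  r1←0x65
8: ✓ MOVPL  r4←0x71

VAL = 0x71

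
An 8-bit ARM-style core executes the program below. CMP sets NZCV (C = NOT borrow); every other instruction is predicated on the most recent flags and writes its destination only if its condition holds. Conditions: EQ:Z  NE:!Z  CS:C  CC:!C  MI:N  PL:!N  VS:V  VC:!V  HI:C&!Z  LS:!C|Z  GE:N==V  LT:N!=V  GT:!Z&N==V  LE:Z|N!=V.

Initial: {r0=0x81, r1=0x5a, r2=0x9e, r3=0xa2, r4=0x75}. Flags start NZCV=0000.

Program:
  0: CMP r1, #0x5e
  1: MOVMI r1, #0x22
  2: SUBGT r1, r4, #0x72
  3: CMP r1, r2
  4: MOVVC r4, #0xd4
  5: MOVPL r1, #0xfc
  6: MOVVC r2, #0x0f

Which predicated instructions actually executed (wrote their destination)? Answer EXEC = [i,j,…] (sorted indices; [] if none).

0: ✓ CMP  NZCV=1000
1: ✓ MOVMI  r1←0x22
2: · SUBGT
3: ✓ CMP  NZCV=1001
4: · MOVVC
5: · MOVPL
6: · MOVVC

EXEC = [1]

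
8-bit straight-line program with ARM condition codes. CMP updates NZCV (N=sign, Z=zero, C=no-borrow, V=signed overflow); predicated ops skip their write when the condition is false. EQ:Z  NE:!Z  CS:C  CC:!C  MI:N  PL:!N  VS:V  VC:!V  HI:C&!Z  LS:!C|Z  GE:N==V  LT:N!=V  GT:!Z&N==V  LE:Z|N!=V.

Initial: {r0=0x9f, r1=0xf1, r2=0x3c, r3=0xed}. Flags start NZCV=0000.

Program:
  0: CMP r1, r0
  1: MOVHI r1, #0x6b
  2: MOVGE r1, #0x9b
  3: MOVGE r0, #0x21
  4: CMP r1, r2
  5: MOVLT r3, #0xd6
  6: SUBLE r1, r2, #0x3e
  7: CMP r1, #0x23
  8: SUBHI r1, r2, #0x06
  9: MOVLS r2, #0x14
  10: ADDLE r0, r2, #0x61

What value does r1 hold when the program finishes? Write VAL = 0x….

VAL = 0x36

[0] flags=0010 → (cmp)
[1] flags=0010 HI?T → r1=0x6b
[2] flags=0010 GE?T → r1=0x9b
[3] flags=0010 GE?T → r0=0x21
[4] flags=0011 → (cmp)
[5] flags=0011 LT?T → r3=0xd6
[6] flags=0011 LE?T → r1=0xfe
[7] flags=1010 → (cmp)
[8] flags=1010 HI?T → r1=0x36
[9] flags=1010 LS?F → skip
[10] flags=1010 LE?T → r0=0x9d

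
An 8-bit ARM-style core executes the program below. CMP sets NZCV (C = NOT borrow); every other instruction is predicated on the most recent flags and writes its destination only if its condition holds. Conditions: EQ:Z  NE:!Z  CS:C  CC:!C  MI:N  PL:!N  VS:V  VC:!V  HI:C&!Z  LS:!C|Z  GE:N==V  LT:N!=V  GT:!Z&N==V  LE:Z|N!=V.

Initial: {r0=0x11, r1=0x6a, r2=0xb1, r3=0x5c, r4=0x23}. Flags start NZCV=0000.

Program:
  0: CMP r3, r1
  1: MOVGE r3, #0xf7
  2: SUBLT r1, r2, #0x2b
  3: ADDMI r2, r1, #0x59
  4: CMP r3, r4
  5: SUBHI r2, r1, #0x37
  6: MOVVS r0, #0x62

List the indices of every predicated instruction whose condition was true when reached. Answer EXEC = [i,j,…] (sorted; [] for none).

[0] flags=1000 → (cmp)
[1] flags=1000 GE?F → skip
[2] flags=1000 LT?T → r1=0x86
[3] flags=1000 MI?T → r2=0xdf
[4] flags=0010 → (cmp)
[5] flags=0010 HI?T → r2=0x4f
[6] flags=0010 VS?F → skip

EXEC = [2,3,5]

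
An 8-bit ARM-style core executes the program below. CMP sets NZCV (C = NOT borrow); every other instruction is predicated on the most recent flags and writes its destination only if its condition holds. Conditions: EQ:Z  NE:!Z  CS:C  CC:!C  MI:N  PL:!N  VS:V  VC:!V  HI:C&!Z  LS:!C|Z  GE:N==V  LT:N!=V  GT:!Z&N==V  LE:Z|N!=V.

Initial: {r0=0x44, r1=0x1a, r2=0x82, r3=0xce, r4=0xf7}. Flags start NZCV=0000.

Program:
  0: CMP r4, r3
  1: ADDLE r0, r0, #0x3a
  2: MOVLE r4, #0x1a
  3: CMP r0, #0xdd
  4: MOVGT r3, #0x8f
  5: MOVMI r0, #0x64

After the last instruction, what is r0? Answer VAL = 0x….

0: ✓ CMP  NZCV=0010
1: · ADDLE
2: · MOVLE
3: ✓ CMP  NZCV=0000
4: ✓ MOVGT  r3←0x8f
5: · MOVMI

VAL = 0x44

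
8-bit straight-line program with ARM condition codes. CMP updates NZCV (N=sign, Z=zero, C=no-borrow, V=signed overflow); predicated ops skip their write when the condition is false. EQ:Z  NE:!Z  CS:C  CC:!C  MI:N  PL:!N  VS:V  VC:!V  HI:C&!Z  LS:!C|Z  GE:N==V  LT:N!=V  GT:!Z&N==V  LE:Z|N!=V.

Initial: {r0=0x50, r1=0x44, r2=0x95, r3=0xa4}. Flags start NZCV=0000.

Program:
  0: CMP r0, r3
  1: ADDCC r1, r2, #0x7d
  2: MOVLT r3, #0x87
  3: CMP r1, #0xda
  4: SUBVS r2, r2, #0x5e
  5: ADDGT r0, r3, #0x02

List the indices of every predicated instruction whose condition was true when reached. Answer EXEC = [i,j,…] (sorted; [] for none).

[0] flags=1001 → (cmp)
[1] flags=1001 CC?T → r1=0x12
[2] flags=1001 LT?F → skip
[3] flags=0000 → (cmp)
[4] flags=0000 VS?F → skip
[5] flags=0000 GT?T → r0=0xa6

EXEC = [1,5]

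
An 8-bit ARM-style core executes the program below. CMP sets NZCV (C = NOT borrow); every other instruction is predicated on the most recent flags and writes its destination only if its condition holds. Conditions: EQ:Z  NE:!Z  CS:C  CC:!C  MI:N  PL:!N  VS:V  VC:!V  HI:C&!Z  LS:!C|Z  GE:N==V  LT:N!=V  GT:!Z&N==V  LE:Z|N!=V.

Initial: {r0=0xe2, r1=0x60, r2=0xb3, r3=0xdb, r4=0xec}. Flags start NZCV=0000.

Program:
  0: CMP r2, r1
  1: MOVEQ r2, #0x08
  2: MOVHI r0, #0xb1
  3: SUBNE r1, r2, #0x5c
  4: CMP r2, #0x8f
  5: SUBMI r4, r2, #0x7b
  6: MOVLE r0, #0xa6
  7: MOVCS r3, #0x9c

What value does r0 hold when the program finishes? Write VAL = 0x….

[0] flags=0011 → (cmp)
[1] flags=0011 EQ?F → skip
[2] flags=0011 HI?T → r0=0xb1
[3] flags=0011 NE?T → r1=0x57
[4] flags=0010 → (cmp)
[5] flags=0010 MI?F → skip
[6] flags=0010 LE?F → skip
[7] flags=0010 CS?T → r3=0x9c

VAL = 0xb1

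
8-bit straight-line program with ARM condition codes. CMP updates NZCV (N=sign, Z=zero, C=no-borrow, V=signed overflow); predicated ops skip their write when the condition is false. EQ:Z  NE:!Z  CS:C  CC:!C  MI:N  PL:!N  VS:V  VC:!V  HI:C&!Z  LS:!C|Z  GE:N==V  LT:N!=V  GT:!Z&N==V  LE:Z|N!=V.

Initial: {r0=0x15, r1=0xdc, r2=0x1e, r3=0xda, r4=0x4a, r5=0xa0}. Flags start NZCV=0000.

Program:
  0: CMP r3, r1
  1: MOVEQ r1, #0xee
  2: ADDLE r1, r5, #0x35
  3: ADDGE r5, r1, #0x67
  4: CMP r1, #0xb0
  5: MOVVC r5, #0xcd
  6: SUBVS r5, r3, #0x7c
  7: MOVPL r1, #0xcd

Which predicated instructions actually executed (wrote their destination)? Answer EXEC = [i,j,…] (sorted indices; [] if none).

0: ✓ CMP  NZCV=1000
1: · MOVEQ
2: ✓ ADDLE  r1←0xd5
3: · ADDGE
4: ✓ CMP  NZCV=0010
5: ✓ MOVVC  r5←0xcd
6: · SUBVS
7: ✓ MOVPL  r1←0xcd

EXEC = [2,5,7]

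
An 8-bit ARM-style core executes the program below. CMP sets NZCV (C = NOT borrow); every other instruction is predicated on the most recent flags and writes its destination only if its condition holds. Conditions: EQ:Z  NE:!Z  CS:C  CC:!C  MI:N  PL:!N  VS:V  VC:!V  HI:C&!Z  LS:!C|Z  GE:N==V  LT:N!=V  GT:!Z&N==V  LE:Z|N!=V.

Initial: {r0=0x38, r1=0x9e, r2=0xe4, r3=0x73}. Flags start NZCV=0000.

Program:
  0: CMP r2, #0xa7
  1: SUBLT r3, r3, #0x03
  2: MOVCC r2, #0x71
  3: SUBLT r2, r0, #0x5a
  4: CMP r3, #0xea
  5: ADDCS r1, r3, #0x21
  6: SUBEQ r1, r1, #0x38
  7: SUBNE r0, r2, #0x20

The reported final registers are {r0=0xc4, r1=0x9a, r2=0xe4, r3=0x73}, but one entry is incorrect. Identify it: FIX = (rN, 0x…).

FIX = (r1, 0x9e)

0: ✓ CMP  NZCV=0010
1: · SUBLT
2: · MOVCC
3: · SUBLT
4: ✓ CMP  NZCV=1001
5: · ADDCS
6: · SUBEQ
7: ✓ SUBNE  r0←0xc4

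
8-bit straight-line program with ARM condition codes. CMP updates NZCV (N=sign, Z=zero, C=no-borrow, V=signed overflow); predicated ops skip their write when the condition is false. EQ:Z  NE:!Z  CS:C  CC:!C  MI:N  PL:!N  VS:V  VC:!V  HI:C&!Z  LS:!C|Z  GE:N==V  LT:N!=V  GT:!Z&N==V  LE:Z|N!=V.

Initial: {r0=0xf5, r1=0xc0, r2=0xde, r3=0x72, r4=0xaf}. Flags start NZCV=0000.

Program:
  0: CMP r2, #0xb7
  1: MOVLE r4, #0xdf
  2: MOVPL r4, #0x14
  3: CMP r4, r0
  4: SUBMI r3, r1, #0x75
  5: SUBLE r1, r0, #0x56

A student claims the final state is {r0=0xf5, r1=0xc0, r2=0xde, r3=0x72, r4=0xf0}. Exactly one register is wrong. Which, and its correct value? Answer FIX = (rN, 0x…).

FIX = (r4, 0x14)

[0] flags=0010 → (cmp)
[1] flags=0010 LE?F → skip
[2] flags=0010 PL?T → r4=0x14
[3] flags=0000 → (cmp)
[4] flags=0000 MI?F → skip
[5] flags=0000 LE?F → skip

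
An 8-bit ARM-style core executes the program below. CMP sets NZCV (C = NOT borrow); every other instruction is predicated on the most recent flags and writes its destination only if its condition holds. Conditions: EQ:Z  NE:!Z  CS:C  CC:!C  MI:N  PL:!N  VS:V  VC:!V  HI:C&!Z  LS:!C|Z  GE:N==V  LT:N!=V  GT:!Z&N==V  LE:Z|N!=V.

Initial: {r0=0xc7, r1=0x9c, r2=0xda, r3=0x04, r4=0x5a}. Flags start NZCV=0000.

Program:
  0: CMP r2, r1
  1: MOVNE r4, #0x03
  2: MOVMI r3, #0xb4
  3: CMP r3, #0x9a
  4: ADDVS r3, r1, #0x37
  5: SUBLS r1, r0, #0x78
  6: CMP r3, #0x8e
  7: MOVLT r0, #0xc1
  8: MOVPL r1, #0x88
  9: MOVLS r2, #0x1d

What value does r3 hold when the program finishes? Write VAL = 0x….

VAL = 0x04

0: ✓ CMP  NZCV=0010
1: ✓ MOVNE  r4←0x03
2: · MOVMI
3: ✓ CMP  NZCV=0000
4: · ADDVS
5: ✓ SUBLS  r1←0x4f
6: ✓ CMP  NZCV=0000
7: · MOVLT
8: ✓ MOVPL  r1←0x88
9: ✓ MOVLS  r2←0x1d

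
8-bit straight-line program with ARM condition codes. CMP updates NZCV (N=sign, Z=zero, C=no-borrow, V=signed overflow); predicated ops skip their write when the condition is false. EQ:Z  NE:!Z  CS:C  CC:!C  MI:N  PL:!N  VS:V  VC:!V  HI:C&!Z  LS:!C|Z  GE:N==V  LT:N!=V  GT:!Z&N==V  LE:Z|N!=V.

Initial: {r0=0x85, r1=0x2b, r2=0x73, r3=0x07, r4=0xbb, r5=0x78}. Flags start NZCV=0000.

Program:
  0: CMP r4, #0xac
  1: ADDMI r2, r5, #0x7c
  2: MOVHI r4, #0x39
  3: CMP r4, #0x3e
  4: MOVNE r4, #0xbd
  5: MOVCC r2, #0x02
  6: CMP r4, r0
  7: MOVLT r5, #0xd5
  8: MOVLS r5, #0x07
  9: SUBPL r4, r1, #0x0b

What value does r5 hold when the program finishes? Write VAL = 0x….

[0] flags=0010 → (cmp)
[1] flags=0010 MI?F → skip
[2] flags=0010 HI?T → r4=0x39
[3] flags=1000 → (cmp)
[4] flags=1000 NE?T → r4=0xbd
[5] flags=1000 CC?T → r2=0x02
[6] flags=0010 → (cmp)
[7] flags=0010 LT?F → skip
[8] flags=0010 LS?F → skip
[9] flags=0010 PL?T → r4=0x20

VAL = 0x78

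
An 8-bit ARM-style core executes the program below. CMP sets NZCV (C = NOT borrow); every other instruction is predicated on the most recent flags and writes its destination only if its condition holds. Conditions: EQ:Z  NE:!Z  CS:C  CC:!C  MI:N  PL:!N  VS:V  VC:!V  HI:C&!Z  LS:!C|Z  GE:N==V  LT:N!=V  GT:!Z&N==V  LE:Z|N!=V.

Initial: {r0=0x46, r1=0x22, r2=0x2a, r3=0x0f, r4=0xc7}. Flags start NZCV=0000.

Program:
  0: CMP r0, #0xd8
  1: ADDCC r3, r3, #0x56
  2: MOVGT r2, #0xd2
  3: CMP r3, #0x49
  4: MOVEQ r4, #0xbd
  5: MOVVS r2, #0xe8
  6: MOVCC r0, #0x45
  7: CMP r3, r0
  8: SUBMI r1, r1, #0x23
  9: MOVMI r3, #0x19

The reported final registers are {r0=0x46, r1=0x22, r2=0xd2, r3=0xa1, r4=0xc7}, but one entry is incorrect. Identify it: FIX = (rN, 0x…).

[0] flags=0000 → (cmp)
[1] flags=0000 CC?T → r3=0x65
[2] flags=0000 GT?T → r2=0xd2
[3] flags=0010 → (cmp)
[4] flags=0010 EQ?F → skip
[5] flags=0010 VS?F → skip
[6] flags=0010 CC?F → skip
[7] flags=0010 → (cmp)
[8] flags=0010 MI?F → skip
[9] flags=0010 MI?F → skip

FIX = (r3, 0x65)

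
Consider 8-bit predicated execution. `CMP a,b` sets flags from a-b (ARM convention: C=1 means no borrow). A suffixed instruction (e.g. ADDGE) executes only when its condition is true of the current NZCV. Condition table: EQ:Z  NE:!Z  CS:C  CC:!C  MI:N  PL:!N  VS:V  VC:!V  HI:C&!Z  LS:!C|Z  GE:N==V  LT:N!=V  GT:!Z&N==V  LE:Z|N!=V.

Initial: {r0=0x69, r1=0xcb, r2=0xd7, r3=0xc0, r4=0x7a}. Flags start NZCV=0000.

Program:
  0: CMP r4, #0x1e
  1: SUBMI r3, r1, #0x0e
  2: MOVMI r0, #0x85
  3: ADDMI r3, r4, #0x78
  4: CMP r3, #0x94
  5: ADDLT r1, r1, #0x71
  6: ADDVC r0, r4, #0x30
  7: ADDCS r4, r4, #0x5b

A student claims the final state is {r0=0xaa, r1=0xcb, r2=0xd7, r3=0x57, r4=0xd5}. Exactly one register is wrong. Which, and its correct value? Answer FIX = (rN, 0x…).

FIX = (r3, 0xc0)

[0] flags=0010 → (cmp)
[1] flags=0010 MI?F → skip
[2] flags=0010 MI?F → skip
[3] flags=0010 MI?F → skip
[4] flags=0010 → (cmp)
[5] flags=0010 LT?F → skip
[6] flags=0010 VC?T → r0=0xaa
[7] flags=0010 CS?T → r4=0xd5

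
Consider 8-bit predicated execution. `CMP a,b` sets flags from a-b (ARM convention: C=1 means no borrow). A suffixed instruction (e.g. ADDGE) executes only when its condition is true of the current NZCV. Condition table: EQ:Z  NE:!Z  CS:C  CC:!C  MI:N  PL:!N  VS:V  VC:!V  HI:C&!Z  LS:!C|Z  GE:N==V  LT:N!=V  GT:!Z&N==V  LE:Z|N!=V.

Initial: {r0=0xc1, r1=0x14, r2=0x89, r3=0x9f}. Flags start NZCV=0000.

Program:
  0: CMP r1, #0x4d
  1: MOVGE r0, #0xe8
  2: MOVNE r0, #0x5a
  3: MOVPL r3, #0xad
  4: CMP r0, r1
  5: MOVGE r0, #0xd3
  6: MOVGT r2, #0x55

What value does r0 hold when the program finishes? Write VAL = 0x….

VAL = 0xd3

0: ✓ CMP  NZCV=1000
1: · MOVGE
2: ✓ MOVNE  r0←0x5a
3: · MOVPL
4: ✓ CMP  NZCV=0010
5: ✓ MOVGE  r0←0xd3
6: ✓ MOVGT  r2←0x55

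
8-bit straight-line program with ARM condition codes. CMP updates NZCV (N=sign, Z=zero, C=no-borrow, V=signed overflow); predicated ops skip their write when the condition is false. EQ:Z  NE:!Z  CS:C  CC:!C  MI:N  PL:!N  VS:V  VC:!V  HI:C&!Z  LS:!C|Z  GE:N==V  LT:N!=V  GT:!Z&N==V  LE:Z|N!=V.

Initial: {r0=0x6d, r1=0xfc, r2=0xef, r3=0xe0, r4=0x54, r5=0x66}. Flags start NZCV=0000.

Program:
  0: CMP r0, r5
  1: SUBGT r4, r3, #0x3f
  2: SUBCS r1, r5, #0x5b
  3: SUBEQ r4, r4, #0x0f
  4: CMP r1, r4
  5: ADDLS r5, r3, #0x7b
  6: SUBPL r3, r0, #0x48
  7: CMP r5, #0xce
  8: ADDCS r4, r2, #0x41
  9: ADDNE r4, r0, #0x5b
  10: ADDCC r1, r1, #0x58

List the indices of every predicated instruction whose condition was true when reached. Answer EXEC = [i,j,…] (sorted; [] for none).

EXEC = [1,2,5,6,9,10]

0: ✓ CMP  NZCV=0010
1: ✓ SUBGT  r4←0xa1
2: ✓ SUBCS  r1←0x0b
3: · SUBEQ
4: ✓ CMP  NZCV=0000
5: ✓ ADDLS  r5←0x5b
6: ✓ SUBPL  r3←0x25
7: ✓ CMP  NZCV=1001
8: · ADDCS
9: ✓ ADDNE  r4←0xc8
10: ✓ ADDCC  r1←0x63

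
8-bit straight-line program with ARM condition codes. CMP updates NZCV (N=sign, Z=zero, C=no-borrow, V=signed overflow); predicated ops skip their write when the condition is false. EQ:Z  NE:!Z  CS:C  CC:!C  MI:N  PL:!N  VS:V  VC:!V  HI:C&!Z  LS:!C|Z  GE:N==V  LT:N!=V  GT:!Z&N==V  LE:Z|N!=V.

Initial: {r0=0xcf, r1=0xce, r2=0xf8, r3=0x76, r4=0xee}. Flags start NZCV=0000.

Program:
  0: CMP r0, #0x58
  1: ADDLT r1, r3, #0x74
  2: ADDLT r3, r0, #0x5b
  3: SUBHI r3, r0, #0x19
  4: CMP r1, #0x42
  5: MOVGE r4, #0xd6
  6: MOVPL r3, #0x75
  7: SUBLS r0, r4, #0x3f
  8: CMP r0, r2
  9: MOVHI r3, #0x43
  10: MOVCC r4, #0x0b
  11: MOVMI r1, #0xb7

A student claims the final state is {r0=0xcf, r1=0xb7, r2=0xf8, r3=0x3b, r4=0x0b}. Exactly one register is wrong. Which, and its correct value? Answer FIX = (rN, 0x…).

FIX = (r3, 0xb6)

0: ✓ CMP  NZCV=0011
1: ✓ ADDLT  r1←0xea
2: ✓ ADDLT  r3←0x2a
3: ✓ SUBHI  r3←0xb6
4: ✓ CMP  NZCV=1010
5: · MOVGE
6: · MOVPL
7: · SUBLS
8: ✓ CMP  NZCV=1000
9: · MOVHI
10: ✓ MOVCC  r4←0x0b
11: ✓ MOVMI  r1←0xb7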